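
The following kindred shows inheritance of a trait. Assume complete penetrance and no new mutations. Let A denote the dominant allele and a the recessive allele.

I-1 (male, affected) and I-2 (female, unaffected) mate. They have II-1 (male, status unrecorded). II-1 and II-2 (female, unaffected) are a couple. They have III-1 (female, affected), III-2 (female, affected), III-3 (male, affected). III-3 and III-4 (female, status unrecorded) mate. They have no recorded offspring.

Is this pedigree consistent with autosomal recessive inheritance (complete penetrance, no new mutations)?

A consistent assignment under autosomal recessive exists: I-1 aa, I-2 AA, II-1 Aa, II-2 Aa, III-1 aa, III-2 aa, III-3 aa, III-4 AA.
In this assignment every recorded phenotype matches its genotype and every non-founder's genotype is obtainable from its parents' genotypes, so the pedigree is consistent.

Yes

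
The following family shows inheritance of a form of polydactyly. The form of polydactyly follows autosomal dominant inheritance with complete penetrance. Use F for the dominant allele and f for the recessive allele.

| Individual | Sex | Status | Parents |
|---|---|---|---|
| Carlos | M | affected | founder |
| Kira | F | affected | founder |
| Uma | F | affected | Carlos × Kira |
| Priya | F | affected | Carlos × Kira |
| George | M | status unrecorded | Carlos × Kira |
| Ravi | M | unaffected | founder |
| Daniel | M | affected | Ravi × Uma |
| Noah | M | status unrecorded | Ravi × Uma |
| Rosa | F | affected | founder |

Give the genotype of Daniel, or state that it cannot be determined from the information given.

From phenotype alone, Daniel is FF or Ff.
Daniel is affected so carries F and received f from Ravi (ff), so Daniel is Ff.

Ff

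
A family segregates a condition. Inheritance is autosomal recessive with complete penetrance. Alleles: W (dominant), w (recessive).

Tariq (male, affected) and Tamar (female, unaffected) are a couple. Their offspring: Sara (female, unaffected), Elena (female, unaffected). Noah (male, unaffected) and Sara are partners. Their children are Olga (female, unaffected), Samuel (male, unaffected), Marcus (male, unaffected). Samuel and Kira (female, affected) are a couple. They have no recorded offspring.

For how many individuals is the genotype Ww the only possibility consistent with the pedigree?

Obligate heterozygotes: Sara is unaffected so carries W and received w from Tariq (ww), so Sara is Ww; Elena is unaffected so carries W and received w from Tariq (ww), so Elena is Ww.
Every other individual is either homozygous by phenotype or has at least one consistent homozygous assignment, so the count is 2.

2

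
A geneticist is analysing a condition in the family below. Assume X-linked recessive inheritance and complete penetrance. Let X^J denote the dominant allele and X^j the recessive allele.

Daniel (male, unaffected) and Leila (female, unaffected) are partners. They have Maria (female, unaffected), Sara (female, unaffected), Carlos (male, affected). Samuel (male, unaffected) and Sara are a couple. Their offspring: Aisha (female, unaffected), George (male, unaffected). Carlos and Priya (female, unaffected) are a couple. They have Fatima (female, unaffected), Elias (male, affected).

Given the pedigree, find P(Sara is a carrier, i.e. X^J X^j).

Daniel is unaffected, so Daniel is X^J Y.
Leila is unaffected so carries J and passed j to Carlos (X^j Y), so Leila is X^J X^j.
Their cross gives offspring ratios 1/2 X^J X^J : 1/2 X^J X^j. Conditioning on Sara being unaffected, P(X^J X^j) = 1/2 / 1 = 1/2 before taking Sara's own offspring into account.
Samuel is unaffected, so Samuel is X^J Y.
Now use Sara's offspring. Probability of each recorded status — unaffected son George: 1/2 if Sara is X^J X^j, 1 if X^J X^J. (Aisha: equally likely either way, so uninformative.)
Bayes: P(X^J X^j) = 1/2·1/2 / (1/2·1/2 + 1/2·1) = 1/3.

1/3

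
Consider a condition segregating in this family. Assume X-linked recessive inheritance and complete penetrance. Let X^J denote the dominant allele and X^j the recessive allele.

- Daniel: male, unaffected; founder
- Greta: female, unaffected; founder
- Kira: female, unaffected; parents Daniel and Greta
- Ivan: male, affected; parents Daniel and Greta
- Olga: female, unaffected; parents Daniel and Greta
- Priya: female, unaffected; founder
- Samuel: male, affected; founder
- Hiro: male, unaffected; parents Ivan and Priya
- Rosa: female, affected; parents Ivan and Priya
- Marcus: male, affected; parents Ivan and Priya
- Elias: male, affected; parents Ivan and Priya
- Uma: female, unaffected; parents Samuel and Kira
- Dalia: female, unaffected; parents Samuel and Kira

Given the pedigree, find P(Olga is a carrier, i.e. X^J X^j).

1/2

Daniel is unaffected, so Daniel is X^J Y.
Greta is unaffected so carries J and passed j to Ivan (X^j Y), so Greta is X^J X^j.
Their cross gives offspring ratios 1/2 X^J X^J : 1/2 X^J X^j. Conditioning on Olga being unaffected, P(X^J X^j) = 1/2 / 1 = 1/2.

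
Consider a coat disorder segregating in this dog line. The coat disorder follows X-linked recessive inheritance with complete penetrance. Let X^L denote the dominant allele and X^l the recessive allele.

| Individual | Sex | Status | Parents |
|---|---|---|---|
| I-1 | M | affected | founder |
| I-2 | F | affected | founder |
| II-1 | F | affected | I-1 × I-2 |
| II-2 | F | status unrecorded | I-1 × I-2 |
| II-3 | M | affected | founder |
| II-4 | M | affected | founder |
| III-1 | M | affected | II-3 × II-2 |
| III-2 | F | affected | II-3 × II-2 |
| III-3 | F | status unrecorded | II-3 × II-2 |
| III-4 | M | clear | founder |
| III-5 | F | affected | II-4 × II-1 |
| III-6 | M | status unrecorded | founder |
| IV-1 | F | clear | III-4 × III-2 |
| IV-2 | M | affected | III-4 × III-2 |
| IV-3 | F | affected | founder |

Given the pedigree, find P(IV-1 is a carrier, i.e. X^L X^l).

IV-1 is clear so carries L and received l from III-2 (X^l X^l), so IV-1 is X^L X^l, giving P(X^L X^l) = 1.

1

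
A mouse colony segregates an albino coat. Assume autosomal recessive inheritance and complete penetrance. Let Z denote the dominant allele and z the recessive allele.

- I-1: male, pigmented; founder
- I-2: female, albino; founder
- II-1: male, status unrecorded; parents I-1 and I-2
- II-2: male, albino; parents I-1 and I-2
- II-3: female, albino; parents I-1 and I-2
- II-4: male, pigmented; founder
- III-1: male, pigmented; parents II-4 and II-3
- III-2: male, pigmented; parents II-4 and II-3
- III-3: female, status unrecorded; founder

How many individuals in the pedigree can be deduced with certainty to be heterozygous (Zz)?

3

Obligate heterozygotes: I-1 is pigmented so carries Z and passed z to II-2 (zz), so I-1 is Zz; III-1 is pigmented so carries Z and received z from II-3 (zz), so III-1 is Zz; III-2 is pigmented so carries Z and received z from II-3 (zz), so III-2 is Zz.
Every other individual is either homozygous by phenotype or has at least one consistent homozygous assignment, so the count is 3.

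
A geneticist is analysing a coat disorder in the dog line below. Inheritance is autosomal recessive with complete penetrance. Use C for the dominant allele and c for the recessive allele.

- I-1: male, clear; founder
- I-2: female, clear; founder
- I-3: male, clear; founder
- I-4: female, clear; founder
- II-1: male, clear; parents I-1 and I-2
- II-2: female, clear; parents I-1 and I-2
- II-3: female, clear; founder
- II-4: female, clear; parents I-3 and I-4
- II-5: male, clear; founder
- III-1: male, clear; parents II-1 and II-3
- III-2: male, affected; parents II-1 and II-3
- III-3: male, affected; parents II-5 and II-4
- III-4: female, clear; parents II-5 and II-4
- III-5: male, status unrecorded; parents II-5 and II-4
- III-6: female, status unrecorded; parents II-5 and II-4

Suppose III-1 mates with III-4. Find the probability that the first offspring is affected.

II-1 is clear so carries C and passed c to III-2 (cc), so II-1 is Cc.
II-3 is clear so carries C and passed c to III-2 (cc), so II-3 is Cc.
III-1 is a clear offspring of II-1 (Cc) × II-3 (Cc), whose cross gives 1/4 CC : 1/2 Cc : 1/4 cc; conditioning on being clear, III-1 is CC with probability 1/3, Cc with probability 2/3.
II-5 is clear so carries C and passed c to III-3 (cc), so II-5 is Cc.
II-4 is clear so carries C and passed c to III-3 (cc), so II-4 is Cc.
III-4 is a clear offspring of II-5 (Cc) × II-4 (Cc), whose cross gives 1/4 CC : 1/2 Cc : 1/4 cc; conditioning on being clear, III-4 is CC with probability 1/3, Cc with probability 2/3.
Summing over parental genotype combinations, P(offspring is affected) = 4/9·1/4 = 1/9.

1/9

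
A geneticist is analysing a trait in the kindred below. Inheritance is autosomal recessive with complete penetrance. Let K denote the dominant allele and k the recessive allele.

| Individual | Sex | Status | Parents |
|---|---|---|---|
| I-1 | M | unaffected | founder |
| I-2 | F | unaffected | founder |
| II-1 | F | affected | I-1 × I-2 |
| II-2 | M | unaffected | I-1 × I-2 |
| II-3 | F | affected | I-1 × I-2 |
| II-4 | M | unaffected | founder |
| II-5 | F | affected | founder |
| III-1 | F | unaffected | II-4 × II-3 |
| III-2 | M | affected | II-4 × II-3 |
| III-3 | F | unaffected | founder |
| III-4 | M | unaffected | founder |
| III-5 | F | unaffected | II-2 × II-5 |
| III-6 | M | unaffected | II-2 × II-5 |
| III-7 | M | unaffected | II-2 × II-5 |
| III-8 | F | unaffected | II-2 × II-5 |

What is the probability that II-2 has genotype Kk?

I-1 is unaffected so carries K and passed k to II-1 (kk), so I-1 is Kk.
I-2 is unaffected so carries K and passed k to II-1 (kk), so I-2 is Kk.
Their cross gives offspring ratios 1/4 KK : 1/2 Kk : 1/4 kk. Conditioning on II-2 being unaffected, P(Kk) = 1/2 / 3/4 = 2/3 before taking II-2's own offspring into account.
II-5 is affected, so II-5 is kk.
Now use II-2's offspring. Probability of each recorded status — unaffected daughter III-5: 1/2 if II-2 is Kk, 1 if KK; unaffected son III-6: 1/2 if II-2 is Kk, 1 if KK; unaffected son III-7: 1/2 if II-2 is Kk, 1 if KK; unaffected daughter III-8: 1/2 if II-2 is Kk, 1 if KK.
Bayes: P(Kk) = 2/3·1/16 / (2/3·1/16 + 1/3·1) = 1/9.

1/9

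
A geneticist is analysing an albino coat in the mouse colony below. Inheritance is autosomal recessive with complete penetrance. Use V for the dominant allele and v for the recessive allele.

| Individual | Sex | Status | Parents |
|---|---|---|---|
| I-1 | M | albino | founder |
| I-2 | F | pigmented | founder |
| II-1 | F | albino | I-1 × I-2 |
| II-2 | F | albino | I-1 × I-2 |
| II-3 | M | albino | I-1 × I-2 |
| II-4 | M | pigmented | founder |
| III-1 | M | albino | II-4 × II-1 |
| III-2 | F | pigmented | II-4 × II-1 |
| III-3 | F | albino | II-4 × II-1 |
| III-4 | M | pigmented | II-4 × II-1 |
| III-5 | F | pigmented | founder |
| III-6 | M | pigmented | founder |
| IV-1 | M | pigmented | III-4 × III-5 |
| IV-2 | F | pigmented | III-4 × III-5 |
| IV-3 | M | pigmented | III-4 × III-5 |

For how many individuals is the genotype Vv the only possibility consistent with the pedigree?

4

Obligate heterozygotes: I-2 is pigmented so carries V and passed v to II-1 (vv), so I-2 is Vv; II-4 is pigmented so carries V and passed v to III-1 (vv), so II-4 is Vv; III-2 is pigmented so carries V and received v from II-1 (vv), so III-2 is Vv; III-4 is pigmented so carries V and received v from II-1 (vv), so III-4 is Vv.
Every other individual is either homozygous by phenotype or has at least one consistent homozygous assignment, so the count is 4.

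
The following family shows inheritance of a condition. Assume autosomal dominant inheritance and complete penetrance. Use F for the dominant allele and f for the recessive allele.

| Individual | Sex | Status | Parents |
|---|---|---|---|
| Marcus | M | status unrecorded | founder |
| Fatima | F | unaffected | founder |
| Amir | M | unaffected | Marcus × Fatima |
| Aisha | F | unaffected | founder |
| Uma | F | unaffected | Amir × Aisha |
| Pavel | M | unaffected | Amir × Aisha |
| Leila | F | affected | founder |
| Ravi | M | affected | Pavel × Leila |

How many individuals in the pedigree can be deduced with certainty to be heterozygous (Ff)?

Obligate heterozygotes: Ravi is affected so carries F and received f from Pavel (ff), so Ravi is Ff.
Every other individual is either homozygous by phenotype or has at least one consistent homozygous assignment, so the count is 1.

1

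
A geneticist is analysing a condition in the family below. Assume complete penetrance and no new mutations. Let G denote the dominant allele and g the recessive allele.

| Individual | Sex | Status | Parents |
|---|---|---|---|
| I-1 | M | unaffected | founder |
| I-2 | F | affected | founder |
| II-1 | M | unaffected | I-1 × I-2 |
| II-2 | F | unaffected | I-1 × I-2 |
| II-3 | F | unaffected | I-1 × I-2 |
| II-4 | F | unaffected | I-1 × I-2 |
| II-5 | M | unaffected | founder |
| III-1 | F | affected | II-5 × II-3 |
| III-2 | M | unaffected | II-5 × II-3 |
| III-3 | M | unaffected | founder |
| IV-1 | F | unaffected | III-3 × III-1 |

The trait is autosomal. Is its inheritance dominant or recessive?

II-5 and II-3 are both unaffected yet have an affected child III-1. Under dominance, an affected child requires at least one affected parent, so the trait cannot be dominant.

recessive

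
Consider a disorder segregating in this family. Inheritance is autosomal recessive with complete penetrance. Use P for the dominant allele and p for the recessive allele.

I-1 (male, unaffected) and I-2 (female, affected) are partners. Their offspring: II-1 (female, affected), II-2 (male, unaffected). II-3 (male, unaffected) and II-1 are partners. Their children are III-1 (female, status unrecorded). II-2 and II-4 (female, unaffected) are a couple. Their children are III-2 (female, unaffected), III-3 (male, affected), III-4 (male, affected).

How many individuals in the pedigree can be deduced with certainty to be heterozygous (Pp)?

Obligate heterozygotes: I-1 is unaffected so carries P and passed p to II-1 (pp), so I-1 is Pp; II-2 is unaffected so carries P and received p from I-2 (pp), so II-2 is Pp; II-4 is unaffected so carries P and passed p to III-3 (pp), so II-4 is Pp.
Every other individual is either homozygous by phenotype or has at least one consistent homozygous assignment, so the count is 3.

3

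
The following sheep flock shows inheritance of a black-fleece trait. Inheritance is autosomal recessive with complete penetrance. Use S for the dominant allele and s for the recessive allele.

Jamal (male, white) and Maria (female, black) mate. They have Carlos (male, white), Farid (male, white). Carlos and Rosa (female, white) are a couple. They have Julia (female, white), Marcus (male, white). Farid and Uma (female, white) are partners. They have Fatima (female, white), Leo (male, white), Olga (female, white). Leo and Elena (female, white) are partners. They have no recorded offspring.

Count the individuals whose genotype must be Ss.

2

Obligate heterozygotes: Carlos is white so carries S and received s from Maria (ss), so Carlos is Ss; Farid is white so carries S and received s from Maria (ss), so Farid is Ss.
Every other individual is either homozygous by phenotype or has at least one consistent homozygous assignment, so the count is 2.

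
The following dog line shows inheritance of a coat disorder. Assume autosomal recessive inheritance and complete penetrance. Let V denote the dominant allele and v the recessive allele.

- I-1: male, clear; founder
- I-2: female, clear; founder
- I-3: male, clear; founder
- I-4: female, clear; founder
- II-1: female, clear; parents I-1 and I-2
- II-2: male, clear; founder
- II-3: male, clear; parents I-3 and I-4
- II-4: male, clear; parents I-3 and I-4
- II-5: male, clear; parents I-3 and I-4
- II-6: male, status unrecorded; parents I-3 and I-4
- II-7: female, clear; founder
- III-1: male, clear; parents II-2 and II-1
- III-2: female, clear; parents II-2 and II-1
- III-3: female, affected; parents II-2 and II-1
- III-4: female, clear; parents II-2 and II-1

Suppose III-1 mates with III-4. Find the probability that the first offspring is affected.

II-2 is clear so carries V and passed v to III-3 (vv), so II-2 is Vv.
II-1 is clear so carries V and passed v to III-3 (vv), so II-1 is Vv.
III-1 is a clear offspring of II-2 (Vv) × II-1 (Vv), whose cross gives 1/4 VV : 1/2 Vv : 1/4 vv; conditioning on being clear, III-1 is VV with probability 1/3, Vv with probability 2/3.
III-4 is a clear offspring of II-2 (Vv) × II-1 (Vv), whose cross gives 1/4 VV : 1/2 Vv : 1/4 vv; conditioning on being clear, III-4 is VV with probability 1/3, Vv with probability 2/3.
Summing over parental genotype combinations, P(offspring is affected) = 4/9·1/4 = 1/9.

1/9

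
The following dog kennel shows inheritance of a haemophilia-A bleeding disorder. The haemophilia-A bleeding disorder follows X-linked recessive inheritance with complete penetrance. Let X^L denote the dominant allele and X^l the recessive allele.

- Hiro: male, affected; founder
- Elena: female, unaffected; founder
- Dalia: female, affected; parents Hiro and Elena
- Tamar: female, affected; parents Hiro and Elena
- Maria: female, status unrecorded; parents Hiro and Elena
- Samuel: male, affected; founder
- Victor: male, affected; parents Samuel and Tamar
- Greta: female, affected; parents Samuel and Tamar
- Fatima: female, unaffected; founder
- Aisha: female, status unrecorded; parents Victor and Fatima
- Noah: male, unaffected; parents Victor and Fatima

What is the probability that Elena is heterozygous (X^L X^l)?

Elena is unaffected so carries L and passed l to Dalia (X^l X^l), so Elena is X^L X^l, giving P(X^L X^l) = 1.

1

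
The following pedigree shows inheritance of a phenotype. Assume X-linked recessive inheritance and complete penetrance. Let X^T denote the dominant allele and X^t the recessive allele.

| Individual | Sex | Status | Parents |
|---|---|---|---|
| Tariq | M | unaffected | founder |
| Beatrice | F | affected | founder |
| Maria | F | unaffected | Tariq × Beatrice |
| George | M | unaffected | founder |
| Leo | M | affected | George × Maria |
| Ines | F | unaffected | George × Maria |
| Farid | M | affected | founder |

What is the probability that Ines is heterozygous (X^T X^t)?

1/2

George is unaffected, so George is X^T Y.
Maria is unaffected so carries T and received t from Beatrice (X^t X^t), so Maria is X^T X^t.
Their cross gives offspring ratios 1/2 X^T X^T : 1/2 X^T X^t. Conditioning on Ines being unaffected, P(X^T X^t) = 1/2 / 1 = 1/2.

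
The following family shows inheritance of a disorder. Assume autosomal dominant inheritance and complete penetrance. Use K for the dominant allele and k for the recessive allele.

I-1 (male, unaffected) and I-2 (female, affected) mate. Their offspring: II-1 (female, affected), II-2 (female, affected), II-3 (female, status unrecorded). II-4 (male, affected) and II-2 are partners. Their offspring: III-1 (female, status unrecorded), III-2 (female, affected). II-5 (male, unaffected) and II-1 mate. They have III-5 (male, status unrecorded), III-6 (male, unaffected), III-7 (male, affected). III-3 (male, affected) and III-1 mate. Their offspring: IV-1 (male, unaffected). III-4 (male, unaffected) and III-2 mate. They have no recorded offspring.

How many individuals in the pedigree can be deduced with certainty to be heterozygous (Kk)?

4

Obligate heterozygotes: II-1 is affected so carries K and received k from I-1 (kk), so II-1 is Kk; II-2 is affected so carries K and received k from I-1 (kk), so II-2 is Kk; III-3 is affected so carries K and passed k to IV-1 (kk), so III-3 is Kk; III-7 is affected so carries K and received k from II-5 (kk), so III-7 is Kk.
Every other individual is either homozygous by phenotype or has at least one consistent homozygous assignment, so the count is 4.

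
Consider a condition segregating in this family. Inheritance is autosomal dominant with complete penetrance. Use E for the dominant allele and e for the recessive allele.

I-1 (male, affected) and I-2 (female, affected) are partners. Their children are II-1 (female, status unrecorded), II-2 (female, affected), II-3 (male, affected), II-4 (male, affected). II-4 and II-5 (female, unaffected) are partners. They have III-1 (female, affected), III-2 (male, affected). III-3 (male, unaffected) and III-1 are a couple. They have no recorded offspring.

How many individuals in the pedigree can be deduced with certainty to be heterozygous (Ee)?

Obligate heterozygotes: III-1 is affected so carries E and received e from II-5 (ee), so III-1 is Ee; III-2 is affected so carries E and received e from II-5 (ee), so III-2 is Ee.
Every other individual is either homozygous by phenotype or has at least one consistent homozygous assignment, so the count is 2.

2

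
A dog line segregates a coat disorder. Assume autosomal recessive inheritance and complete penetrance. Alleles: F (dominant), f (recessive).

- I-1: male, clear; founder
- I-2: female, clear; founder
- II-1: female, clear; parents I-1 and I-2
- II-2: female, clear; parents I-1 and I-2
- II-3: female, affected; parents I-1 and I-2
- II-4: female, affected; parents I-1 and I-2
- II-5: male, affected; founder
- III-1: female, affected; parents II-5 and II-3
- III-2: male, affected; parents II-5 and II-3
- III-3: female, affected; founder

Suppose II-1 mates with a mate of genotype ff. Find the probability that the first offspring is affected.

1/3

I-1 is clear so carries F and passed f to II-3 (ff), so I-1 is Ff.
I-2 is clear so carries F and passed f to II-3 (ff), so I-2 is Ff.
II-1 is a clear offspring of I-1 (Ff) × I-2 (Ff), whose cross gives 1/4 FF : 1/2 Ff : 1/4 ff; conditioning on being clear, II-1 is FF with probability 1/3, Ff with probability 2/3.
Summing over parental genotype combinations, P(offspring is affected) = 2/3·1/2 = 1/3.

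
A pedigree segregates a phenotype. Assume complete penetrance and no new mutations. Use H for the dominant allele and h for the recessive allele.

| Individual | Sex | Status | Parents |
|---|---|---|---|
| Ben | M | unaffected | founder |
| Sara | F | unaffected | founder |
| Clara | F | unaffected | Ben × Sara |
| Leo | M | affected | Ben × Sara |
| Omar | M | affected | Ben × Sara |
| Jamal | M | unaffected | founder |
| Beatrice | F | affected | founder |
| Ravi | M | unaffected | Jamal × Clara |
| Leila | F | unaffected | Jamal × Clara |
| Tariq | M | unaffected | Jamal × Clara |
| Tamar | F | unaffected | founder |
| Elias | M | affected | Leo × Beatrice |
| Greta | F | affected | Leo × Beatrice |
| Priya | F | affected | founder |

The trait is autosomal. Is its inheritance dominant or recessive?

recessive

Ben and Sara are both unaffected yet have an affected child Leo. Under dominance, an affected child requires at least one affected parent, so the trait cannot be dominant.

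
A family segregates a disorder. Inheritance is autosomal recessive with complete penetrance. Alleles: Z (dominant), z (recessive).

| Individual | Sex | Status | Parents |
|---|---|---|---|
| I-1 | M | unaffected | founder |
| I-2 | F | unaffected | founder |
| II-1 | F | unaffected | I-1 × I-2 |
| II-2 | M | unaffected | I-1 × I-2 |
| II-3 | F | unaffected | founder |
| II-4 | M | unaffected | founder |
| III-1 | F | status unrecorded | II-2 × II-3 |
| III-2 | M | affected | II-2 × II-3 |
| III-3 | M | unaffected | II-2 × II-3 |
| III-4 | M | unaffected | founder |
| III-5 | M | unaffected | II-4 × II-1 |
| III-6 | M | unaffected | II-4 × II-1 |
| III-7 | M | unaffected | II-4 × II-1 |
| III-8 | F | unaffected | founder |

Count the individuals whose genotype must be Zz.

Obligate heterozygotes: II-2 is unaffected so carries Z and passed z to III-2 (zz), so II-2 is Zz; II-3 is unaffected so carries Z and passed z to III-2 (zz), so II-3 is Zz.
Every other individual is either homozygous by phenotype or has at least one consistent homozygous assignment, so the count is 2.

2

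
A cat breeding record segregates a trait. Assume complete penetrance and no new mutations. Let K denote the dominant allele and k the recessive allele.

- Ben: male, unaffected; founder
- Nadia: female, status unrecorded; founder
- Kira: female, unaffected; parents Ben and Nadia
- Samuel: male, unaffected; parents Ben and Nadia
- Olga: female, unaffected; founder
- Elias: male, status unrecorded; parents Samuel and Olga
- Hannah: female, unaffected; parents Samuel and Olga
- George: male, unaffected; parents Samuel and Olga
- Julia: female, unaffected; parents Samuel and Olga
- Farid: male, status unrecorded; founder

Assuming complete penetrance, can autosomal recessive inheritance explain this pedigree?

A consistent assignment under autosomal recessive exists: Ben KK, Nadia KK, Kira KK, Samuel KK, Olga KK, Elias KK, Hannah KK, George KK, Julia KK, Farid KK.
In this assignment every recorded phenotype matches its genotype and every non-founder's genotype is obtainable from its parents' genotypes, so the pedigree is consistent.

Yes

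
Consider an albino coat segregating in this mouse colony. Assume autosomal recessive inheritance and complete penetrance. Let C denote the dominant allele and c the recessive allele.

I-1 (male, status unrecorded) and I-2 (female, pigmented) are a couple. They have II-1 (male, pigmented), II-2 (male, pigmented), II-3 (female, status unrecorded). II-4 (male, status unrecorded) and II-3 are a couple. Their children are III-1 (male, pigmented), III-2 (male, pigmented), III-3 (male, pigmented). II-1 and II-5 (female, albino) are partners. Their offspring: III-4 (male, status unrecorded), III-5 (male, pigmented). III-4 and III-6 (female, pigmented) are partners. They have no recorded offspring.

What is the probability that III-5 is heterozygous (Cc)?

1

III-5 is pigmented so carries C and received c from II-5 (cc), so III-5 is Cc, giving P(Cc) = 1.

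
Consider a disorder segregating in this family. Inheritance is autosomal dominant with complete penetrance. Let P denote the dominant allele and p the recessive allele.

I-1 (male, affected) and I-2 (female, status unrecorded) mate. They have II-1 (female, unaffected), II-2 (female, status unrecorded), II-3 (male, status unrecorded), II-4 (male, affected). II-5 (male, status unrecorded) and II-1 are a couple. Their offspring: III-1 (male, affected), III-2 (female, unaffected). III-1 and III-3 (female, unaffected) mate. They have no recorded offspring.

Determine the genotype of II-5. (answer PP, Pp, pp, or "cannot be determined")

Pp

From phenotype alone, II-5 is PP or Pp or pp.
II-5 passed P to III-1 (Pp, whose p came from II-1) and passed p to III-2 (pp), so II-5 is Pp.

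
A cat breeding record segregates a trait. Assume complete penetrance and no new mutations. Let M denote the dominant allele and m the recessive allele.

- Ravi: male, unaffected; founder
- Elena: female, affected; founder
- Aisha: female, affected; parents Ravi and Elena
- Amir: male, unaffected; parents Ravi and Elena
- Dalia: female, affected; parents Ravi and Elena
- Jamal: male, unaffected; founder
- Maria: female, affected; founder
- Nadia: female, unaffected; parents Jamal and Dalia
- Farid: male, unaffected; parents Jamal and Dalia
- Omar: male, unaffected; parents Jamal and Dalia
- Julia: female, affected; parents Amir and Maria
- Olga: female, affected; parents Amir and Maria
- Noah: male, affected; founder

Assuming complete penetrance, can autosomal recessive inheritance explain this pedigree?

A consistent assignment under autosomal recessive exists: Ravi Mm, Elena mm, Aisha mm, Amir Mm, Dalia mm, Jamal MM, Maria mm, Nadia Mm, Farid Mm, Omar Mm, Julia mm, Olga mm, Noah mm.
In this assignment every recorded phenotype matches its genotype and every non-founder's genotype is obtainable from its parents' genotypes, so the pedigree is consistent.

Yes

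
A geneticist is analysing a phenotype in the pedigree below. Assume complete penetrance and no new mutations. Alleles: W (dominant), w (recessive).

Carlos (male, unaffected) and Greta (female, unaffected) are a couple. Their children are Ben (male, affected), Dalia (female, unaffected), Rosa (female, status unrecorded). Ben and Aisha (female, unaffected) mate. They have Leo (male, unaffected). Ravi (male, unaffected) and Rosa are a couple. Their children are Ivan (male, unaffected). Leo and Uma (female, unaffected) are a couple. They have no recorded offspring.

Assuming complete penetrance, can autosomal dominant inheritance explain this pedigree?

Under autosomal dominant, Ben (affected, male) cannot arise from Carlos (unaffected) × Greta (unaffected).

No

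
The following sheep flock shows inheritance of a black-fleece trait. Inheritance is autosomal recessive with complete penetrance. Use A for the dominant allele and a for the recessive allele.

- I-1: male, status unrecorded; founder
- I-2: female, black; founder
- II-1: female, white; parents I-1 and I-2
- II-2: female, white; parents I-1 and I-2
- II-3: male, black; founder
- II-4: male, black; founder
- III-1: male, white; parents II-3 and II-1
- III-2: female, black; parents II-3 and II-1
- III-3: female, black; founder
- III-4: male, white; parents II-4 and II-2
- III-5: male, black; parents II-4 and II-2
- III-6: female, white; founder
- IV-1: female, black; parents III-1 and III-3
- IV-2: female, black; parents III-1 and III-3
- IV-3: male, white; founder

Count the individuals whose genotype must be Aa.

Obligate heterozygotes: II-1 is white so carries A and received a from I-2 (aa), so II-1 is Aa; II-2 is white so carries A and received a from I-2 (aa), so II-2 is Aa; III-1 is white so carries A and received a from II-3 (aa), so III-1 is Aa; III-4 is white so carries A and received a from II-4 (aa), so III-4 is Aa.
Every other individual is either homozygous by phenotype or has at least one consistent homozygous assignment, so the count is 4.

4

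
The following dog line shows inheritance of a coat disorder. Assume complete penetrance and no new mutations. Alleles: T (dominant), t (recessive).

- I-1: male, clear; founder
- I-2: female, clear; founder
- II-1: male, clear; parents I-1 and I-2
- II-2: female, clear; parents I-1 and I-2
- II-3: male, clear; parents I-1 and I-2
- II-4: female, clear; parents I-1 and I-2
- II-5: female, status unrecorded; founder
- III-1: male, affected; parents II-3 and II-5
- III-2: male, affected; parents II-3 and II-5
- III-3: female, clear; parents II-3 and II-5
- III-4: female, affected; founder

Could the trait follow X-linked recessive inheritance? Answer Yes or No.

A consistent assignment under X-linked recessive exists: I-1 X^T Y, I-2 X^T X^T, II-1 X^T Y, II-2 X^T X^T, II-3 X^T Y, II-4 X^T X^T, II-5 X^T X^t, III-1 X^t Y, III-2 X^t Y, III-3 X^T X^T, III-4 X^t X^t.
In this assignment every recorded phenotype matches its genotype and every non-founder's genotype is obtainable from its parents' genotypes, so the pedigree is consistent.

Yes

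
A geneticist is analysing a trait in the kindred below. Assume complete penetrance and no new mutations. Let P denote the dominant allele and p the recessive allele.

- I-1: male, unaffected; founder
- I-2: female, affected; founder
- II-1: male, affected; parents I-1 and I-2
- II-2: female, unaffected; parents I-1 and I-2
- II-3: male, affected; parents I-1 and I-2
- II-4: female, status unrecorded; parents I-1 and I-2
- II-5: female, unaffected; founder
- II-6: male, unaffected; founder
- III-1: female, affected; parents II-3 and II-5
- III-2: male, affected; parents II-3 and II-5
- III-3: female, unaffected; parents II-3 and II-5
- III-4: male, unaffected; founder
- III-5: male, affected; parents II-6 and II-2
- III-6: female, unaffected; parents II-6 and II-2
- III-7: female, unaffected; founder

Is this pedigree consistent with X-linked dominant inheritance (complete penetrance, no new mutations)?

Under X-linked dominant, III-2 (affected, male) cannot arise from II-3 (affected) × II-5 (unaffected).

No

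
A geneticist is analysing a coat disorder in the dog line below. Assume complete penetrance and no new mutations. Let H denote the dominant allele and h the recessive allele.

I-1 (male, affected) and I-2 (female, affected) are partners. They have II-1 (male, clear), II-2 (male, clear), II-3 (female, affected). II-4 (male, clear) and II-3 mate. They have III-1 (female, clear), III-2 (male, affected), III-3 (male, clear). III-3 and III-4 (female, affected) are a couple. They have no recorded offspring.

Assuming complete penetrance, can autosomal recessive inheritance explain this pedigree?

Under autosomal recessive, II-1 (clear, male) cannot arise from I-1 (affected) × I-2 (affected).

No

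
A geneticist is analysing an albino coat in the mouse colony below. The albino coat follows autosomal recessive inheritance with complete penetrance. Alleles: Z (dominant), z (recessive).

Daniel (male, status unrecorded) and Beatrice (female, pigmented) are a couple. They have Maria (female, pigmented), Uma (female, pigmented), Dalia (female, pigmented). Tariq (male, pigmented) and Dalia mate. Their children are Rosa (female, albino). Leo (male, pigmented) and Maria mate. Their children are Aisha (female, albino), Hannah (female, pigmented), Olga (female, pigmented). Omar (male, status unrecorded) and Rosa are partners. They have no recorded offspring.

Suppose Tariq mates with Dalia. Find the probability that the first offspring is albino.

Tariq is pigmented so carries Z and passed z to Rosa (zz), so Tariq is Zz.
Dalia is pigmented so carries Z and passed z to Rosa (zz), so Dalia is Zz.
The cross gives 1/4 ZZ : 1/2 Zz : 1/4 zz, so P(offspring is albino) = 1/4.

1/4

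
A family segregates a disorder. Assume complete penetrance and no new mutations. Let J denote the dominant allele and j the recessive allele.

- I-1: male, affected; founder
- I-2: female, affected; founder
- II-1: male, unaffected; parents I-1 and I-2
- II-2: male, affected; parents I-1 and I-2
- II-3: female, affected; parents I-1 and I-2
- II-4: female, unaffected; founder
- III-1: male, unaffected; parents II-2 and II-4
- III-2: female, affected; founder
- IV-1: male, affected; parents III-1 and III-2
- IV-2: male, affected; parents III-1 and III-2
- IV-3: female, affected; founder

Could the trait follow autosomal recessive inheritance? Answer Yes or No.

No

Under autosomal recessive, II-1 (unaffected, male) cannot arise from I-1 (affected) × I-2 (affected).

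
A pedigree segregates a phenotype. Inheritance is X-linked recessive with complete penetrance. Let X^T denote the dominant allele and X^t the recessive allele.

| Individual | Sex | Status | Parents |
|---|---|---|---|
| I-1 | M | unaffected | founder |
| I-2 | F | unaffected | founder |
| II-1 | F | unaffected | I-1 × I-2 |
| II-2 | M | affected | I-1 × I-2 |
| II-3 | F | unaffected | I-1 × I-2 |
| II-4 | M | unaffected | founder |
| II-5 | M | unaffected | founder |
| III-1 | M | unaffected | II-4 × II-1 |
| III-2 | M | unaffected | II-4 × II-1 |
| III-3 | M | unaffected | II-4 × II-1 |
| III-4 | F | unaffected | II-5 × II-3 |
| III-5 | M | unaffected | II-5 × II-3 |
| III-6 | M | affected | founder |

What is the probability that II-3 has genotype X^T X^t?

I-1 is unaffected, so I-1 is X^T Y.
I-2 is unaffected so carries T and passed t to II-2 (X^t Y), so I-2 is X^T X^t.
Their cross gives offspring ratios 1/2 X^T X^T : 1/2 X^T X^t. Conditioning on II-3 being unaffected, P(X^T X^t) = 1/2 / 1 = 1/2 before taking II-3's own offspring into account.
II-5 is unaffected, so II-5 is X^T Y.
Now use II-3's offspring. Probability of each recorded status — unaffected son III-5: 1/2 if II-3 is X^T X^t, 1 if X^T X^T. (III-4: equally likely either way, so uninformative.)
Bayes: P(X^T X^t) = 1/2·1/2 / (1/2·1/2 + 1/2·1) = 1/3.

1/3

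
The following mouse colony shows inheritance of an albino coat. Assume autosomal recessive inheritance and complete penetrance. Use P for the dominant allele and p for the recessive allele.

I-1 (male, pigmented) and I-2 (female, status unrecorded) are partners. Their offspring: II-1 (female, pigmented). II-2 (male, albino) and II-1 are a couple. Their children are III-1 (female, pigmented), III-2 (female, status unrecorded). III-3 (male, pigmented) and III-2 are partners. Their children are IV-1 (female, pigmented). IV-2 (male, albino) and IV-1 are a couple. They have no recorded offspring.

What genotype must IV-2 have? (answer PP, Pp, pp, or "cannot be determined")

IV-2 is albino, so IV-2 is pp.

pp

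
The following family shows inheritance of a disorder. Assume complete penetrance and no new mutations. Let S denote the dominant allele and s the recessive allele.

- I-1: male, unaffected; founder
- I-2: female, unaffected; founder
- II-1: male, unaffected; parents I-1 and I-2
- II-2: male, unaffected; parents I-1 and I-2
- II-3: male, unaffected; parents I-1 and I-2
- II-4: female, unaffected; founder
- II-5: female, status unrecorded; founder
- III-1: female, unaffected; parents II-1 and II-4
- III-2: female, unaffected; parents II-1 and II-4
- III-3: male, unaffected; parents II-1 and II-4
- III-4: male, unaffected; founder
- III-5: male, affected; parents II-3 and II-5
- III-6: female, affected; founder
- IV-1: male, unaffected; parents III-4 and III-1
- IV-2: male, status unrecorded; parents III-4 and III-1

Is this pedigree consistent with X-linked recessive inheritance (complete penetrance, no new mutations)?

A consistent assignment under X-linked recessive exists: I-1 X^S Y, I-2 X^S X^S, II-1 X^S Y, II-2 X^S Y, II-3 X^S Y, II-4 X^S X^S, II-5 X^S X^s, III-1 X^S X^S, III-2 X^S X^S, III-3 X^S Y, III-4 X^S Y, III-5 X^s Y, III-6 X^s X^s, IV-1 X^S Y, IV-2 X^S Y.
In this assignment every recorded phenotype matches its genotype and every non-founder's genotype is obtainable from its parents' genotypes, so the pedigree is consistent.

Yes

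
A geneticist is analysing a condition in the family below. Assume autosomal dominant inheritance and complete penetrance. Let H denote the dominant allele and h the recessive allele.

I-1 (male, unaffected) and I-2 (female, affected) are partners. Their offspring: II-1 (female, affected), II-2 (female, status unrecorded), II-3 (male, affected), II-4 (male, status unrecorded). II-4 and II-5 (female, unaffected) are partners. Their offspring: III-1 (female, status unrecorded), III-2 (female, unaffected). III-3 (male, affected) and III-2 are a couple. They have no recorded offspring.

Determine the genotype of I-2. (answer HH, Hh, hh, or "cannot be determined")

cannot be determined

I-2's phenotype allows HH or Hh, and no parent or child forces a single allele at both positions; consistent genotype assignments exist with I-2 as HH or Hh.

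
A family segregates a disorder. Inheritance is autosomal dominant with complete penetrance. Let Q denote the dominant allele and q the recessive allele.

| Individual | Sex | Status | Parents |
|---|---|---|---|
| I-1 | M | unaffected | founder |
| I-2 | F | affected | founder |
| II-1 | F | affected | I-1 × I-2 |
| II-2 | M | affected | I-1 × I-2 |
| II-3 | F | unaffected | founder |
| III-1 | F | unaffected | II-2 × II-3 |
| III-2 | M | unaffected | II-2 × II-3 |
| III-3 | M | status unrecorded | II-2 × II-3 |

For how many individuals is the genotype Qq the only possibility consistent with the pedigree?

2

Obligate heterozygotes: II-1 is affected so carries Q and received q from I-1 (qq), so II-1 is Qq; II-2 is affected so carries Q and received q from I-1 (qq), so II-2 is Qq.
Every other individual is either homozygous by phenotype or has at least one consistent homozygous assignment, so the count is 2.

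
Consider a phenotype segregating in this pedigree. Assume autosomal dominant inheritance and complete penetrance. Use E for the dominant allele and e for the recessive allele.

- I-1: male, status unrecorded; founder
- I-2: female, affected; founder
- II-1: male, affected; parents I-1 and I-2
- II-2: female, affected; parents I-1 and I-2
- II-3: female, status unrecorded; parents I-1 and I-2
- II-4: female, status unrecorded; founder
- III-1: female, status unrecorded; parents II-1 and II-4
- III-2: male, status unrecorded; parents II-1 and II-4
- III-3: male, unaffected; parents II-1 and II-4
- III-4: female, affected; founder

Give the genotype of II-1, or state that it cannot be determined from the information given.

From phenotype alone, II-1 is EE or Ee.
II-1 is affected so carries E and passed e to III-3 (ee), so II-1 is Ee.

Ee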